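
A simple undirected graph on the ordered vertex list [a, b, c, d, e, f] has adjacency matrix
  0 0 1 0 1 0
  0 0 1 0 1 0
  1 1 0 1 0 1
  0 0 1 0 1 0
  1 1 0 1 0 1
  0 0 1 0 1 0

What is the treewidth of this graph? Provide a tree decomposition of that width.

Each bag holds 3 vertices, so the decomposition has width 2, which upper-bounds the treewidth. For the lower bound, G contains the cycle c–f–e–a–c, so G is not a forest; only forests have treewidth ≤ 1, hence tw(G) ≥ 2. Therefore the treewidth is 2.

Treewidth 2.
One optimal decomposition is:
Bags: B1 = {c, e, f}  B2 = {a, c, e}  B3 = {c, d, e}  B4 = {b, c, e}
Tree: B1–B2, B2–B3, B3–B4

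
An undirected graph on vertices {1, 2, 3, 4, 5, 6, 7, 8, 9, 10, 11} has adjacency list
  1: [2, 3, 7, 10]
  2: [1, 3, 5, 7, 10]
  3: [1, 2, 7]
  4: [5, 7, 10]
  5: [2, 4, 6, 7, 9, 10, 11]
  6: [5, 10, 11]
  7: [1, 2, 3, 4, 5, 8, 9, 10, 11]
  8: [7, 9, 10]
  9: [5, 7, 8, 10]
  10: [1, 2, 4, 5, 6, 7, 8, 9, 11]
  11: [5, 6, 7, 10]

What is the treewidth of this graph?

3

A width-3 tree decomposition is:
Bags: B1 = {5, 7, 10, 11}  B2 = {4, 5, 7, 10}  B3 = {2, 5, 7, 10}  B4 = {5, 6, 10, 11}  B5 = {5, 7, 9, 10}  B6 = {1, 2, 7, 10}  B7 = {1, 2, 3, 7}  B8 = {7, 8, 9, 10}
Tree: B1–B2, B2–B3, B1–B4, B3–B5, B3–B6, B6–B7, B5–B8
The largest bag has 4 vertices, giving width 3; this decomposition certifies tw(G) ≤ 3. On the other hand G contains the 4-clique {5, 6, 10, 11}. A clique must lie in a single bag of any decomposition, so no decomposition can have width below 3. Combining the bounds, tw(G) = 3.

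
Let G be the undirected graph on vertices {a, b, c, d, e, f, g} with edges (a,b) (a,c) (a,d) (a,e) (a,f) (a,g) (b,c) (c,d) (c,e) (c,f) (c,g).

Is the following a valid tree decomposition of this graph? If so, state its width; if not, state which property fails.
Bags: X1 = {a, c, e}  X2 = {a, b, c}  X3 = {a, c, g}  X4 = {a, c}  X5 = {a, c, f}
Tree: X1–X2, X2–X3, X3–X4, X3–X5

A tree decomposition must satisfy three properties: every vertex lies in some bag; for every edge, both endpoints lie together in some bag; and for every vertex, the bags containing it form a connected subtree. Here vertex d appears in no bag, so the decomposition is invalid.

No — vertex d appears in no bag.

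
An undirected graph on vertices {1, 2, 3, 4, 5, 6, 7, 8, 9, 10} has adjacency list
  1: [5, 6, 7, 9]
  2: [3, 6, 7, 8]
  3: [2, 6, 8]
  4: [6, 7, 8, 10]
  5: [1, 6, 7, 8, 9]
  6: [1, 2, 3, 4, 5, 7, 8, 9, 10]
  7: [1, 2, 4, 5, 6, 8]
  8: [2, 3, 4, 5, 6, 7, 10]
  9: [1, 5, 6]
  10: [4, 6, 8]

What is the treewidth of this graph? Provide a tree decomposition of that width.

Each bag holds 4 vertices, so the decomposition has width 3, which upper-bounds the treewidth. Conversely, {4, 6, 8, 10} is a clique of size 4, and the vertices of any clique must share a bag in every tree decomposition; so some bag has ≥ 4 vertices and tw(G) ≥ 3. Therefore the treewidth is 3.

Treewidth 3.
One optimal decomposition is:
Bags: B1 = {5, 6, 7, 8}  B2 = {4, 6, 7, 8}  B3 = {2, 6, 7, 8}  B4 = {1, 5, 6, 7}  B5 = {4, 6, 8, 10}  B6 = {2, 3, 6, 8}  B7 = {1, 5, 6, 9}
Tree: B1–B2, B1–B3, B1–B4, B2–B5, B3–B6, B4–B7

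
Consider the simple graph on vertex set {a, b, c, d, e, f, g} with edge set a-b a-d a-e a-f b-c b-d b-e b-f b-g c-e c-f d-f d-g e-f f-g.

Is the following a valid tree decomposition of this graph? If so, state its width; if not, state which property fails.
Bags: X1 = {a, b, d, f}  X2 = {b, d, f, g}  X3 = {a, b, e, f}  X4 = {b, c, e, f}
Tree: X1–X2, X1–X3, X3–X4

Yes; width 3.

Vertex coverage: the bags together contain {a, b, c, d, e, f, g}, the full vertex set. Edge coverage: each edge of G has both endpoints in at least one bag. Running intersection: for every vertex, the bags containing it form a connected subtree. All three properties hold, so this is a valid tree decomposition of width max|bag| − 1 = 3, and hence tw(G) ≤ 3.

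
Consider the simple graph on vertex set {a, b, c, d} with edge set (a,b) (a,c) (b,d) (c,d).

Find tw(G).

2

A width-2 tree decomposition is:
Bags: B1 = {a, b, c}  B2 = {b, c, d}
Tree: B1–B2
Each bag holds 3 vertices, so the decomposition has width 2, which upper-bounds the treewidth. Since c–a–b–d–c is a cycle in G, G is not acyclic. Forests are exactly the graphs of treewidth ≤ 1, so tw(G) ≥ 2. Hence tw(G) = 2 exactly.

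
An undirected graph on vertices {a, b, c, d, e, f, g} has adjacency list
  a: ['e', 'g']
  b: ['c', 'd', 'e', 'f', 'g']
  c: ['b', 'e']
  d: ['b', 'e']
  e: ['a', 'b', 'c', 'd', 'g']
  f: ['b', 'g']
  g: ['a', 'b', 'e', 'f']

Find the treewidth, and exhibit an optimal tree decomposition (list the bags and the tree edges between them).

Treewidth 2.
One optimal decomposition is:
Bags: B1 = {b, d, e}  B2 = {b, e, g}  B3 = {b, c, e}  B4 = {a, e, g}  B5 = {b, f, g}
Tree: B1–B2, B2–B3, B2–B4, B2–B5

Each bag holds 3 vertices, so the decomposition has width 2, which upper-bounds the treewidth. For the lower bound, the 3 vertices {a, e, g} are pairwise adjacent, and any tree decomposition puts a clique entirely inside one bag — forcing width ≥ 2. The upper and lower bounds meet at 2, so that is the treewidth.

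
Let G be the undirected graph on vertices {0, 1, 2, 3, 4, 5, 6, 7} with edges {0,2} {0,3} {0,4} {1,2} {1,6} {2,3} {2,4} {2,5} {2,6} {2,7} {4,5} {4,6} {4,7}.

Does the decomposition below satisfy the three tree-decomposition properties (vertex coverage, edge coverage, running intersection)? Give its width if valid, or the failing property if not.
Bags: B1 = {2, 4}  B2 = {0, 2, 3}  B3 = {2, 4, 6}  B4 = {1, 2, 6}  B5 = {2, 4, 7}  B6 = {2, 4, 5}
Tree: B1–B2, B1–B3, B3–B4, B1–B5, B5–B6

No — edge (0,4) lies in no bag.

A tree decomposition must satisfy three properties: every vertex lies in some bag; for every edge, both endpoints lie together in some bag; and for every vertex, the bags containing it form a connected subtree. Here edge (0,4) lies in no bag, so the decomposition is invalid.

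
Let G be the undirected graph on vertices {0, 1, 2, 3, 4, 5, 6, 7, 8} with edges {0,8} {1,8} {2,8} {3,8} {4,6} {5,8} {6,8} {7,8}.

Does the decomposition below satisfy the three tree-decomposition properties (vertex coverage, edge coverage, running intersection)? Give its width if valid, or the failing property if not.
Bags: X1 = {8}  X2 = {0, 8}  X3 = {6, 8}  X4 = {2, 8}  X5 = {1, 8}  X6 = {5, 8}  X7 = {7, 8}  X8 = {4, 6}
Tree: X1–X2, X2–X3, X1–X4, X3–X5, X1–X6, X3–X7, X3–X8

No — vertex 3 appears in no bag.

A tree decomposition must satisfy three properties: every vertex lies in some bag; for every edge, both endpoints lie together in some bag; and for every vertex, the bags containing it form a connected subtree. Here vertex 3 appears in no bag, so the decomposition is invalid.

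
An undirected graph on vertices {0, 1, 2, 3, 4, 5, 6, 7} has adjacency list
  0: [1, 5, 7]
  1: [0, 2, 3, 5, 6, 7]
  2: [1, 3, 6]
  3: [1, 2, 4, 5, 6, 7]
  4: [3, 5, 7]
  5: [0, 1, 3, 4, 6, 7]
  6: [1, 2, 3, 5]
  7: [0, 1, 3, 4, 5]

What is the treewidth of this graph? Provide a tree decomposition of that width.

Treewidth 3.
Bags: B1 = {1, 3, 5, 6}  B2 = {1, 2, 3, 6}  B3 = {1, 3, 5, 7}  B4 = {3, 4, 5, 7}  B5 = {0, 1, 5, 7}
Tree: B1–B2, B1–B3, B3–B4, B3–B5

Each bag holds 4 vertices, so the decomposition has width 3, which upper-bounds the treewidth. Conversely, {0, 1, 5, 7} is a clique of size 4, and the vertices of any clique must share a bag in every tree decomposition; so some bag has ≥ 4 vertices and tw(G) ≥ 3. The upper and lower bounds meet at 3, so that is the treewidth.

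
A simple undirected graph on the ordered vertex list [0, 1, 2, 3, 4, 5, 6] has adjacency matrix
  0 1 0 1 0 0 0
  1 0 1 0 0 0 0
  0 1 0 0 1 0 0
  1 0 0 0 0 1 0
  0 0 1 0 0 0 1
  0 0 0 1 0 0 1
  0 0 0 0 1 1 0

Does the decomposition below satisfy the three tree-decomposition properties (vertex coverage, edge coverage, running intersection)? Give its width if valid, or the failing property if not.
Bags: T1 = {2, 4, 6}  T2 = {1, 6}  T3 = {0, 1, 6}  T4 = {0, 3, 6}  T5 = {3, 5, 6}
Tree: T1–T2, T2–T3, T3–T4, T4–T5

A tree decomposition must satisfy three properties: every vertex lies in some bag; for every edge, both endpoints lie together in some bag; and for every vertex, the bags containing it form a connected subtree. Here edge (2,1) lies in no bag, so the decomposition is invalid.

No — edge (2,1) lies in no bag.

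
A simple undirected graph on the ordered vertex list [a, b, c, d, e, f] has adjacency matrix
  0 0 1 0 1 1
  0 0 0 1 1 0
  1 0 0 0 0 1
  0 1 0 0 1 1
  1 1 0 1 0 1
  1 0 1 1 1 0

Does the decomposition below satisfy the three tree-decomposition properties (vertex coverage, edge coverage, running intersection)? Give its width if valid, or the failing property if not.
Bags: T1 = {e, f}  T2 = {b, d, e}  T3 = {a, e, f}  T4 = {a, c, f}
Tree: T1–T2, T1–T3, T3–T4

No — edge (d,f) lies in no bag.

A tree decomposition must satisfy three properties: every vertex lies in some bag; for every edge, both endpoints lie together in some bag; and for every vertex, the bags containing it form a connected subtree. Here edge (d,f) lies in no bag, so the decomposition is invalid.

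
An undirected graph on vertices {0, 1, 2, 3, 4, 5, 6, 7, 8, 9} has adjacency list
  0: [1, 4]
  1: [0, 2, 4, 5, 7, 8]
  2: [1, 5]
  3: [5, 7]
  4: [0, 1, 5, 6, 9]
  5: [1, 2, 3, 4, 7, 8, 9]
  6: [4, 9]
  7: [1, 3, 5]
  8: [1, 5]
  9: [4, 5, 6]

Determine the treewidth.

2

A width-2 tree decomposition is:
Bags: B1 = {1, 4, 5}  B2 = {1, 5, 8}  B3 = {1, 2, 5}  B4 = {1, 5, 7}  B5 = {4, 5, 9}  B6 = {4, 6, 9}  B7 = {3, 5, 7}  B8 = {0, 1, 4}
Tree: B1–B2, B1–B3, B3–B4, B1–B5, B5–B6, B4–B7, B1–B8
The largest bag has 3 vertices, giving width 2; this decomposition certifies tw(G) ≤ 2. On the other hand G contains the 3-clique {0, 1, 4}. A clique must lie in a single bag of any decomposition, so no decomposition can have width below 2. Hence tw(G) = 2 exactly.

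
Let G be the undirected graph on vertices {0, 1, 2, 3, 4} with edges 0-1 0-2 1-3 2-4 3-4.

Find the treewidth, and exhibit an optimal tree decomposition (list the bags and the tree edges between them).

Each bag holds 3 vertices, so the decomposition has width 2, which upper-bounds the treewidth. Since 3–4–2–0–1–3 is a cycle in G, G is not acyclic. Forests are exactly the graphs of treewidth ≤ 1, so tw(G) ≥ 2. Therefore the treewidth is 2.

Treewidth 2.
One optimal decomposition is:
Bags: B1 = {2, 3, 4}  B2 = {0, 2, 3}  B3 = {0, 1, 3}
Tree: B1–B2, B2–B3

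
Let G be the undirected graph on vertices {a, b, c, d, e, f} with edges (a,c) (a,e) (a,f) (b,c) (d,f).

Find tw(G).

A width-1 tree decomposition is:
Bags: B1 = {a, f}  B2 = {d, f}  B3 = {a, c}  B4 = {a, e}  B5 = {b, c}
Tree: B1–B2, B1–B3, B1–B4, B3–B5
The largest bag has 2 vertices, giving width 1; this decomposition certifies tw(G) ≤ 1. Since G has at least one edge (e.g. a–f), it is not an edgeless graph, so tw(G) ≥ 1. The upper and lower bounds meet at 1, so that is the treewidth.

1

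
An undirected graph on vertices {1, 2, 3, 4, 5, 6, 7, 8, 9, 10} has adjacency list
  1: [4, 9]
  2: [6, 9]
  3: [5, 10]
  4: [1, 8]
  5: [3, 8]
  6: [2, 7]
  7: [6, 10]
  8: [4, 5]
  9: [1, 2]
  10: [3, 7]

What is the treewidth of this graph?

2

A width-2 tree decomposition is:
Bags: B1 = {2, 6, 9}  B2 = {1, 6, 9}  B3 = {1, 4, 6}  B4 = {4, 6, 8}  B5 = {5, 6, 8}  B6 = {3, 5, 6}  B7 = {3, 6, 10}  B8 = {6, 7, 10}
Tree: B1–B2, B2–B3, B3–B4, B4–B5, B5–B6, B6–B7, B7–B8
Each bag holds 3 vertices, so the decomposition has width 2, which upper-bounds the treewidth. For the lower bound, G contains the cycle 6–2–9–1–4–8–5–3–10–7–6, so G is not a forest; only forests have treewidth ≤ 1, hence tw(G) ≥ 2. Therefore the treewidth is 2.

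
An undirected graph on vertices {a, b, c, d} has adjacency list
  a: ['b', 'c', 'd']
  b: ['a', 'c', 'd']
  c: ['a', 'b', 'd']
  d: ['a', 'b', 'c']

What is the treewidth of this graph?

A width-3 tree decomposition is:
Bags: B1 = {a, b, c, d}
Tree: (single bag)
A single bag containing all 4 vertices is trivially a valid decomposition of width 3. Conversely, {a, b, c, d} is a clique of size 4, and the vertices of any clique must share a bag in every tree decomposition; so some bag has ≥ 4 vertices and tw(G) ≥ 3. Therefore the treewidth is 3.

3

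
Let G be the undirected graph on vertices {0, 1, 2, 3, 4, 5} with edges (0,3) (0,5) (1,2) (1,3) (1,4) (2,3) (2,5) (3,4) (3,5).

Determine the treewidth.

A width-2 tree decomposition is:
Bags: B1 = {1, 2, 3}  B2 = {2, 3, 5}  B3 = {1, 3, 4}  B4 = {0, 3, 5}
Tree: B1–B2, B1–B3, B2–B4
The largest bag has 3 vertices, giving width 2; this decomposition certifies tw(G) ≤ 2. For the lower bound, the 3 vertices {0, 3, 5} are pairwise adjacent, and any tree decomposition puts a clique entirely inside one bag — forcing width ≥ 2. The upper and lower bounds meet at 2, so that is the treewidth.

2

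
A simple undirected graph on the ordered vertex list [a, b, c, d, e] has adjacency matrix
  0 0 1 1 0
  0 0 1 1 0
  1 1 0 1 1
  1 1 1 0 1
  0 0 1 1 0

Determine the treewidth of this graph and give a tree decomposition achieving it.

Every bag has size at most 3, so the width is 3 − 1 = 2 and tw(G) ≤ 2. On the other hand G contains the 3-clique {c, d, e}. A clique must lie in a single bag of any decomposition, so no decomposition can have width below 2. Hence tw(G) = 2 exactly.

Treewidth 2.
One optimal decomposition is:
Bags: B1 = {a, c, d}  B2 = {b, c, d}  B3 = {c, d, e}
Tree: B1–B2, B1–B3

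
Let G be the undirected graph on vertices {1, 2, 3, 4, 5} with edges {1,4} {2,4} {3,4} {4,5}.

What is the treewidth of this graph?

1

A width-1 tree decomposition is:
Bags: B1 = {3, 4}  B2 = {2, 4}  B3 = {4, 5}  B4 = {1, 4}
Tree: B1–B2, B1–B3, B1–B4
The largest bag has 2 vertices, giving width 1; this decomposition certifies tw(G) ≤ 1. G has an edge, so its treewidth is at least 1. The upper and lower bounds meet at 1, so that is the treewidth.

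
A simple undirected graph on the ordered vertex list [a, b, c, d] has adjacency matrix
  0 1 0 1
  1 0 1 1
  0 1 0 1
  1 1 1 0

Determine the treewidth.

2

A width-2 tree decomposition is:
Bags: B1 = {a, b, d}  B2 = {b, c, d}
Tree: B1–B2
Each bag holds 3 vertices, so the decomposition has width 2, which upper-bounds the treewidth. Conversely, {b, c, d} is a clique of size 3, and the vertices of any clique must share a bag in every tree decomposition; so some bag has ≥ 3 vertices and tw(G) ≥ 2. Hence tw(G) = 2 exactly.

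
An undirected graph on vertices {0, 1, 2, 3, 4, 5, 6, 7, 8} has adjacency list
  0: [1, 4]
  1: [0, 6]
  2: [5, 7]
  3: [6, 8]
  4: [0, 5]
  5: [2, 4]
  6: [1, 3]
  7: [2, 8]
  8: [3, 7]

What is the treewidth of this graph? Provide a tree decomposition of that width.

Every bag has size at most 3, so the width is 3 − 1 = 2 and tw(G) ≤ 2. The edges 2–5–4–0–1–6–3–8–7–2 form a cycle, so G is not a tree and its treewidth is at least 2. Therefore the treewidth is 2.

Treewidth 2.
Bags: B1 = {2, 4, 5}  B2 = {0, 2, 4}  B3 = {0, 1, 2}  B4 = {1, 2, 6}  B5 = {2, 3, 6}  B6 = {2, 3, 8}  B7 = {2, 7, 8}
Tree: B1–B2, B2–B3, B3–B4, B4–B5, B5–B6, B6–B7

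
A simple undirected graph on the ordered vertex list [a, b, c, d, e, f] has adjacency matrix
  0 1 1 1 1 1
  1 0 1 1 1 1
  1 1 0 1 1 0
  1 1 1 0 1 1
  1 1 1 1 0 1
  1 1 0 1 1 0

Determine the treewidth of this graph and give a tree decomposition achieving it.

Each bag holds 5 vertices, so the decomposition has width 4, which upper-bounds the treewidth. Conversely, {a, b, c, d, e} is a clique of size 5, and the vertices of any clique must share a bag in every tree decomposition; so some bag has ≥ 5 vertices and tw(G) ≥ 4. The upper and lower bounds meet at 4, so that is the treewidth.

Treewidth 4.
Bags: B1 = {a, b, d, e, f}  B2 = {a, b, c, d, e}
Tree: B1–B2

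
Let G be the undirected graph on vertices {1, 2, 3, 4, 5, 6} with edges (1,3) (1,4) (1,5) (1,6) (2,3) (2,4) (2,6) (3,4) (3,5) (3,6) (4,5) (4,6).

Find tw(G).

A width-3 tree decomposition is:
Bags: B1 = {1, 3, 4, 6}  B2 = {1, 3, 4, 5}  B3 = {2, 3, 4, 6}
Tree: B1–B2, B1–B3
Every bag has size at most 4, so the width is 4 − 1 = 3 and tw(G) ≤ 3. For the lower bound, the 4 vertices {1, 3, 4, 5} are pairwise adjacent, and any tree decomposition puts a clique entirely inside one bag — forcing width ≥ 3. Therefore the treewidth is 3.

3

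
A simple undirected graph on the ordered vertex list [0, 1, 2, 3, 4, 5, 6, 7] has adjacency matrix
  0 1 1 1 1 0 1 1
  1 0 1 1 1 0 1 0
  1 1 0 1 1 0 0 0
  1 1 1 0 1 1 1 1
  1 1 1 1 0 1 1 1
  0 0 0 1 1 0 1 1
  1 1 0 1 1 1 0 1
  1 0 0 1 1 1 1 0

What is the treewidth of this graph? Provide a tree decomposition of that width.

Each bag holds 5 vertices, so the decomposition has width 4, which upper-bounds the treewidth. Conversely, {0, 1, 2, 3, 4} is a clique of size 5, and the vertices of any clique must share a bag in every tree decomposition; so some bag has ≥ 5 vertices and tw(G) ≥ 4. Therefore the treewidth is 4.

Treewidth 4.
Bags: B1 = {0, 1, 2, 3, 4}  B2 = {0, 1, 3, 4, 6}  B3 = {0, 3, 4, 6, 7}  B4 = {3, 4, 5, 6, 7}
Tree: B1–B2, B2–B3, B3–B4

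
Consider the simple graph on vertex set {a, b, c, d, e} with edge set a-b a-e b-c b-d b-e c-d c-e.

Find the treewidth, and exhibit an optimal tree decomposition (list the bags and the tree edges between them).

Treewidth 2.
Bags: B1 = {a, b, e}  B2 = {b, c, e}  B3 = {b, c, d}
Tree: B1–B2, B2–B3

Each bag holds 3 vertices, so the decomposition has width 2, which upper-bounds the treewidth. Conversely, {b, c, d} is a clique of size 3, and the vertices of any clique must share a bag in every tree decomposition; so some bag has ≥ 3 vertices and tw(G) ≥ 2. Hence tw(G) = 2 exactly.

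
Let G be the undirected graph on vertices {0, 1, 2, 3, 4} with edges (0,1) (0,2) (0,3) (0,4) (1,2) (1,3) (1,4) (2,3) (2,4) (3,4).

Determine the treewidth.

4

A width-4 tree decomposition is:
Bags: B1 = {0, 1, 2, 3, 4}
Tree: (single bag)
With just one bag of size 5, the width is 5 − 1 = 4, so tw(G) ≤ 4. Conversely, {0, 1, 2, 3, 4} is a clique of size 5, and the vertices of any clique must share a bag in every tree decomposition; so some bag has ≥ 5 vertices and tw(G) ≥ 4. Therefore the treewidth is 4.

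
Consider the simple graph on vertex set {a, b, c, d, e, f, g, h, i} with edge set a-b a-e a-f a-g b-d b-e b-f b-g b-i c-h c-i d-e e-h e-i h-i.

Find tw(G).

2

A width-2 tree decomposition is:
Bags: B1 = {a, b, e}  B2 = {a, b, f}  B3 = {a, b, g}  B4 = {b, e, i}  B5 = {e, h, i}  B6 = {c, h, i}  B7 = {b, d, e}
Tree: B1–B2, B1–B3, B1–B4, B4–B5, B5–B6, B1–B7
Each bag holds 3 vertices, so the decomposition has width 2, which upper-bounds the treewidth. On the other hand G contains the 3-clique {e, h, i}. A clique must lie in a single bag of any decomposition, so no decomposition can have width below 2. Therefore the treewidth is 2.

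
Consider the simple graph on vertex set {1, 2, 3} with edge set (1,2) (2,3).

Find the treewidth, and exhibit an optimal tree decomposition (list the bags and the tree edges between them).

Treewidth 1.
One optimal decomposition is:
Bags: B1 = {1, 2}  B2 = {2, 3}
Tree: B1–B2

The largest bag has 2 vertices, giving width 1; this decomposition certifies tw(G) ≤ 1. G has an edge, so its treewidth is at least 1. The upper and lower bounds meet at 1, so that is the treewidth.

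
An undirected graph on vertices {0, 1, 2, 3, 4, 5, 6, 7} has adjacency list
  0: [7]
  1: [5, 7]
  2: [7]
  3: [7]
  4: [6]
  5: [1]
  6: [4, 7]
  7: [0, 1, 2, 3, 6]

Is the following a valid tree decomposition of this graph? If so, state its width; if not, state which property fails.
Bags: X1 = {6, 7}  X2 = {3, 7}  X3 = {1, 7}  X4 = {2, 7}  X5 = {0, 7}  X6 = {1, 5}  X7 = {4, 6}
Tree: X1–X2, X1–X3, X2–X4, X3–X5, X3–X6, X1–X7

Checking the three conditions: (i) the bags cover all of {0, 1, 2, 3, 4, 5, 6, 7}; (ii) for each edge, some bag contains both endpoints; (iii) the bags containing any fixed vertex form a subtree. All hold, so the decomposition is valid with width 2 − 1 = 1.

Yes; width 1.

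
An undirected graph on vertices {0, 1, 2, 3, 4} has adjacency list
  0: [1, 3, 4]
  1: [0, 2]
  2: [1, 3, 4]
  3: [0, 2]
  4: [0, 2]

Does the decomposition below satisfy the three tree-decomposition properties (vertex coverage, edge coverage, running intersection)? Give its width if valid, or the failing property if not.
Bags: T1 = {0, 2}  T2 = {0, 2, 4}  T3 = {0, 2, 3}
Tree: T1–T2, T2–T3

A tree decomposition must satisfy three properties: every vertex lies in some bag; for every edge, both endpoints lie together in some bag; and for every vertex, the bags containing it form a connected subtree. Here vertex 1 appears in no bag, so the decomposition is invalid.

No — vertex 1 appears in no bag.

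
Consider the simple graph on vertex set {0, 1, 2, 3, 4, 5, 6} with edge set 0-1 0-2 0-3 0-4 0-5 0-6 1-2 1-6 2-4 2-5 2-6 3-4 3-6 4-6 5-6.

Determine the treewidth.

A width-3 tree decomposition is:
Bags: B1 = {0, 2, 4, 6}  B2 = {0, 2, 5, 6}  B3 = {0, 1, 2, 6}  B4 = {0, 3, 4, 6}
Tree: B1–B2, B1–B3, B1–B4
The largest bag has 4 vertices, giving width 3; this decomposition certifies tw(G) ≤ 3. On the other hand G contains the 4-clique {0, 1, 2, 6}. A clique must lie in a single bag of any decomposition, so no decomposition can have width below 3. Combining the bounds, tw(G) = 3.

3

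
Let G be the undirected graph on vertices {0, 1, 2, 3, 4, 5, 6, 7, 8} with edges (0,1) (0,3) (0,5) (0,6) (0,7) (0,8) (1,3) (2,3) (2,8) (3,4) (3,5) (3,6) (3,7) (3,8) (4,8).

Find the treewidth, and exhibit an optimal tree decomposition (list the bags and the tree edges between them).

Treewidth 2.
One such decomposition:
Bags: B1 = {0, 3, 5}  B2 = {0, 3, 7}  B3 = {0, 3, 8}  B4 = {0, 3, 6}  B5 = {3, 4, 8}  B6 = {2, 3, 8}  B7 = {0, 1, 3}
Tree: B1–B2, B2–B3, B3–B4, B3–B5, B5–B6, B2–B7

The largest bag has 3 vertices, giving width 2; this decomposition certifies tw(G) ≤ 2. On the other hand G contains the 3-clique {0, 1, 3}. A clique must lie in a single bag of any decomposition, so no decomposition can have width below 2. Hence tw(G) = 2 exactly.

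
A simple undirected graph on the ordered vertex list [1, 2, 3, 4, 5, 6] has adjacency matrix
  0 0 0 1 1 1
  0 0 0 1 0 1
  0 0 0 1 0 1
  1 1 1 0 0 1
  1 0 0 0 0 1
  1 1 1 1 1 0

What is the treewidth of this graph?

A width-2 tree decomposition is:
Bags: B1 = {1, 4, 6}  B2 = {3, 4, 6}  B3 = {1, 5, 6}  B4 = {2, 4, 6}
Tree: B1–B2, B1–B3, B1–B4
Every bag has size at most 3, so the width is 3 − 1 = 2 and tw(G) ≤ 2. On the other hand G contains the 3-clique {1, 4, 6}. A clique must lie in a single bag of any decomposition, so no decomposition can have width below 2. Hence tw(G) = 2 exactly.

2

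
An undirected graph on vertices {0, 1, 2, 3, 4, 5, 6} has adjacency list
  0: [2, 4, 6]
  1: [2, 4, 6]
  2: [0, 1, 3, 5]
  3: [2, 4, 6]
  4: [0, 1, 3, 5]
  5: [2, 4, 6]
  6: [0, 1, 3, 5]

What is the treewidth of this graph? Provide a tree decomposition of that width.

Every bag has size at most 4, so the width is 4 − 1 = 3 and tw(G) ≤ 3. For the lower bound: the 4 vertex sets {3,6}, {0,4}, {2}, {1} are disjoint, each induces a connected subgraph, and every pair is joined by at least one edge of G. Contracting each set to a single vertex therefore yields K_{4} as a minor, and since treewidth is minor-monotone, tw(G) ≥ tw(K_{4}) = 3. Therefore the treewidth is 3.

Treewidth 3.
Bags: B1 = {2, 3, 4, 6}  B2 = {0, 2, 4, 6}  B3 = {1, 2, 4, 6}  B4 = {2, 4, 5, 6}
Tree: B1–B2, B2–B3, B3–B4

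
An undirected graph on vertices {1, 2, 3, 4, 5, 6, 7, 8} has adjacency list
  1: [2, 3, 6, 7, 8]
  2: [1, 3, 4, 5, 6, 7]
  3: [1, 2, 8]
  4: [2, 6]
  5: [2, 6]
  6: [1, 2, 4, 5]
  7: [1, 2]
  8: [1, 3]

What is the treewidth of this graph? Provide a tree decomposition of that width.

The largest bag has 3 vertices, giving width 2; this decomposition certifies tw(G) ≤ 2. Conversely, {1, 3, 8} is a clique of size 3, and the vertices of any clique must share a bag in every tree decomposition; so some bag has ≥ 3 vertices and tw(G) ≥ 2. The upper and lower bounds meet at 2, so that is the treewidth.

Treewidth 2.
One optimal decomposition is:
Bags: B1 = {1, 2, 6}  B2 = {1, 2, 3}  B3 = {2, 5, 6}  B4 = {2, 4, 6}  B5 = {1, 3, 8}  B6 = {1, 2, 7}
Tree: B1–B2, B1–B3, B3–B4, B2–B5, B2–B6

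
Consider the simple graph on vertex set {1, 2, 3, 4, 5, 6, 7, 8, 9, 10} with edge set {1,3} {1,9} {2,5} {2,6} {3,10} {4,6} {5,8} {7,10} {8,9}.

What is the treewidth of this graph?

1

A width-1 tree decomposition is:
Bags: B1 = {7, 10}  B2 = {3, 10}  B3 = {1, 3}  B4 = {1, 9}  B5 = {8, 9}  B6 = {5, 8}  B7 = {2, 5}  B8 = {2, 6}  B9 = {4, 6}
Tree: B1–B2, B2–B3, B3–B4, B4–B5, B5–B6, B6–B7, B7–B8, B8–B9
Each bag holds 2 vertices, so the decomposition has width 1, which upper-bounds the treewidth. G has an edge, so its treewidth is at least 1. Hence tw(G) = 1 exactly.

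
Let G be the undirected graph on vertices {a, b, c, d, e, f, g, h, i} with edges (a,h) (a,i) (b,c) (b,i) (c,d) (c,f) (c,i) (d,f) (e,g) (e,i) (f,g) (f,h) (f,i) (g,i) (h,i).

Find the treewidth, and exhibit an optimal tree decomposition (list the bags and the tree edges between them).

The largest bag has 3 vertices, giving width 2; this decomposition certifies tw(G) ≤ 2. On the other hand G contains the 3-clique {c, d, f}. A clique must lie in a single bag of any decomposition, so no decomposition can have width below 2. Hence tw(G) = 2 exactly.

Treewidth 2.
One optimal decomposition is:
Bags: B1 = {f, g, i}  B2 = {c, f, i}  B3 = {f, h, i}  B4 = {b, c, i}  B5 = {e, g, i}  B6 = {c, d, f}  B7 = {a, h, i}
Tree: B1–B2, B1–B3, B2–B4, B1–B5, B2–B6, B3–B7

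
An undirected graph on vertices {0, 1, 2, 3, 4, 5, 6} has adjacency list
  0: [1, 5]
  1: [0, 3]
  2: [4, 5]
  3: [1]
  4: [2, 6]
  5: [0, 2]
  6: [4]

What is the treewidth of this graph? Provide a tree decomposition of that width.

Each bag holds 2 vertices, so the decomposition has width 1, which upper-bounds the treewidth. Since G has at least one edge (e.g. 6–4), it is not an edgeless graph, so tw(G) ≥ 1. Combining the bounds, tw(G) = 1.

Treewidth 1.
One optimal decomposition is:
Bags: B1 = {4, 6}  B2 = {2, 4}  B3 = {2, 5}  B4 = {0, 5}  B5 = {0, 1}  B6 = {1, 3}
Tree: B1–B2, B2–B3, B3–B4, B4–B5, B5–B6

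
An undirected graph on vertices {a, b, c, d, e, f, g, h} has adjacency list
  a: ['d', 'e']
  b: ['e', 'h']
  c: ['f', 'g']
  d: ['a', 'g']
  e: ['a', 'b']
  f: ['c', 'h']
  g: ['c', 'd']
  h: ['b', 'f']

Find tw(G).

2

A width-2 tree decomposition is:
Bags: B1 = {a, b, e}  B2 = {a, b, h}  B3 = {a, f, h}  B4 = {a, c, f}  B5 = {a, c, g}  B6 = {a, d, g}
Tree: B1–B2, B2–B3, B3–B4, B4–B5, B5–B6
Each bag holds 3 vertices, so the decomposition has width 2, which upper-bounds the treewidth. The edges a–e–b–h–f–c–g–d–a form a cycle, so G is not a tree and its treewidth is at least 2. Hence tw(G) = 2 exactly.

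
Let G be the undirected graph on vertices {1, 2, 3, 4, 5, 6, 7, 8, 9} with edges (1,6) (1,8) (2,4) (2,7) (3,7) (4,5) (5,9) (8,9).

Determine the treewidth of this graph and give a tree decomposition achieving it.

Every bag has size at most 2, so the width is 2 − 1 = 1 and tw(G) ≤ 1. Any graph with an edge has treewidth ≥ 1, and G has the edge 3–7. Combining the bounds, tw(G) = 1.

Treewidth 1.
Bags: B1 = {3, 7}  B2 = {2, 7}  B3 = {2, 4}  B4 = {4, 5}  B5 = {5, 9}  B6 = {8, 9}  B7 = {1, 8}  B8 = {1, 6}
Tree: B1–B2, B2–B3, B3–B4, B4–B5, B5–B6, B6–B7, B7–B8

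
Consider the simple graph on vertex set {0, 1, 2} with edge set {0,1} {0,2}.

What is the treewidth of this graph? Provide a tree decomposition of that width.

Treewidth 1.
Bags: B1 = {0, 2}  B2 = {0, 1}
Tree: B1–B2

The largest bag has 2 vertices, giving width 1; this decomposition certifies tw(G) ≤ 1. Any graph with an edge has treewidth ≥ 1, and G has the edge 2–0. Combining the bounds, tw(G) = 1.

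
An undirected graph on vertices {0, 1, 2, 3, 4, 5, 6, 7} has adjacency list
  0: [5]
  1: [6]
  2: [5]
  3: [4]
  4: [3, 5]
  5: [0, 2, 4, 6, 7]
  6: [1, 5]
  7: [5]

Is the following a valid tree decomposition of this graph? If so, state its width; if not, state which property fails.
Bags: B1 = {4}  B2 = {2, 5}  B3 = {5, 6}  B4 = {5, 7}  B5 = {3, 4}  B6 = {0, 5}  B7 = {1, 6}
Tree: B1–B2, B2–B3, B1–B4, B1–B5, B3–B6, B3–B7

A tree decomposition must satisfy three properties: every vertex lies in some bag; for every edge, both endpoints lie together in some bag; and for every vertex, the bags containing it form a connected subtree. Here edge (5,4) lies in no bag, so the decomposition is invalid.

No — edge (5,4) lies in no bag.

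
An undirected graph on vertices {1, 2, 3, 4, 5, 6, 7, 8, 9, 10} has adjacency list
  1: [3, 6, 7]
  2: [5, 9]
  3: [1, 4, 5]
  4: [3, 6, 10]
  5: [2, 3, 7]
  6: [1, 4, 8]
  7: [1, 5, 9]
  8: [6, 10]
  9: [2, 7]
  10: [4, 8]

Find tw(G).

2

A width-2 tree decomposition is:
Bags: B1 = {6, 8, 10}  B2 = {4, 6, 10}  B3 = {1, 4, 6}  B4 = {1, 3, 4}  B5 = {1, 3, 7}  B6 = {3, 5, 7}  B7 = {5, 7, 9}  B8 = {2, 5, 9}
Tree: B1–B2, B2–B3, B3–B4, B4–B5, B5–B6, B6–B7, B7–B8
Each bag holds 3 vertices, so the decomposition has width 2, which upper-bounds the treewidth. Since 8–10–4–6–8 is a cycle in G, G is not acyclic. Forests are exactly the graphs of treewidth ≤ 1, so tw(G) ≥ 2. Therefore the treewidth is 2.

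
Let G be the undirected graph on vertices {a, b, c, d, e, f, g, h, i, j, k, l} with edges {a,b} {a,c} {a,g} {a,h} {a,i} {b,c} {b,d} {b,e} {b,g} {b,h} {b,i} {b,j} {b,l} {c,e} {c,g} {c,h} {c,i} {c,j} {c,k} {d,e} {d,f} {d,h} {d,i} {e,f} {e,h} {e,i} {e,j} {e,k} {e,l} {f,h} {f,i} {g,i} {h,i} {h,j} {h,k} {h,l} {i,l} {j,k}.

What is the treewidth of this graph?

4

A width-4 tree decomposition is:
Bags: B1 = {a, b, c, h, i}  B2 = {b, c, e, h, i}  B3 = {a, b, c, g, i}  B4 = {b, e, h, i, l}  B5 = {b, c, e, h, j}  B6 = {b, d, e, h, i}  B7 = {d, e, f, h, i}  B8 = {c, e, h, j, k}
Tree: B1–B2, B1–B3, B2–B4, B2–B5, B4–B6, B6–B7, B5–B8
Every bag has size at most 5, so the width is 5 − 1 = 4 and tw(G) ≤ 4. Conversely, {a, b, c, g, i} is a clique of size 5, and the vertices of any clique must share a bag in every tree decomposition; so some bag has ≥ 5 vertices and tw(G) ≥ 4. Combining the bounds, tw(G) = 4.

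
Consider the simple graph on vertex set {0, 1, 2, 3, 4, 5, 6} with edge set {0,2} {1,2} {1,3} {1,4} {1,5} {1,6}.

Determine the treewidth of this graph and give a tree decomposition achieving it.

Treewidth 1.
Bags: B1 = {1, 2}  B2 = {1, 5}  B3 = {1, 6}  B4 = {1, 4}  B5 = {1, 3}  B6 = {0, 2}
Tree: B1–B2, B2–B3, B2–B4, B4–B5, B1–B6

Every bag has size at most 2, so the width is 2 − 1 = 1 and tw(G) ≤ 1. G has an edge, so its treewidth is at least 1. Therefore the treewidth is 1.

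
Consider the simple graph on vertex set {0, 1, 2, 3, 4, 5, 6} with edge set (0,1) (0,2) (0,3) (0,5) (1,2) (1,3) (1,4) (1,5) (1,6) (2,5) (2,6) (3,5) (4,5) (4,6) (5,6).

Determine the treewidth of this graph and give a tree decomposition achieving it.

Every bag has size at most 4, so the width is 4 − 1 = 3 and tw(G) ≤ 3. On the other hand G contains the 4-clique {0, 1, 2, 5}. A clique must lie in a single bag of any decomposition, so no decomposition can have width below 3. Combining the bounds, tw(G) = 3.

Treewidth 3.
Bags: B1 = {0, 1, 2, 5}  B2 = {1, 2, 5, 6}  B3 = {1, 4, 5, 6}  B4 = {0, 1, 3, 5}
Tree: B1–B2, B2–B3, B1–B4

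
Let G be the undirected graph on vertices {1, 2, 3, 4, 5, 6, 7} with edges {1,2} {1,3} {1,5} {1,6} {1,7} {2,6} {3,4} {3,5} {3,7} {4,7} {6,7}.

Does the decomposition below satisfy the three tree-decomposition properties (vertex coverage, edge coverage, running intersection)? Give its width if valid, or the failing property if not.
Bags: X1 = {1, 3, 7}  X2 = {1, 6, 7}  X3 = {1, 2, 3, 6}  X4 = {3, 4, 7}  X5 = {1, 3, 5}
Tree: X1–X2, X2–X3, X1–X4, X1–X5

No — bags containing vertex 3 are not connected in the tree.

A tree decomposition must satisfy three properties: every vertex lies in some bag; for every edge, both endpoints lie together in some bag; and for every vertex, the bags containing it form a connected subtree. Here bags containing vertex 3 are not connected in the tree, so the decomposition is invalid.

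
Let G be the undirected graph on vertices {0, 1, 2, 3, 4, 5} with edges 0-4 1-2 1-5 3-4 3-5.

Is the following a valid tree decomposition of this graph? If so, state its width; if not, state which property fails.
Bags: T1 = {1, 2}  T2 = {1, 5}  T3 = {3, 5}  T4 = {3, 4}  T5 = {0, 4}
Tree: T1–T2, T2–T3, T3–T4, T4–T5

Vertex coverage: the bags together contain {0, 1, 2, 3, 4, 5}, the full vertex set. Edge coverage: each edge of G has both endpoints in at least one bag. Running intersection: for every vertex, the bags containing it form a connected subtree. All three properties hold, so this is a valid tree decomposition of width max|bag| − 1 = 1, and hence tw(G) ≤ 1.

Yes; width 1.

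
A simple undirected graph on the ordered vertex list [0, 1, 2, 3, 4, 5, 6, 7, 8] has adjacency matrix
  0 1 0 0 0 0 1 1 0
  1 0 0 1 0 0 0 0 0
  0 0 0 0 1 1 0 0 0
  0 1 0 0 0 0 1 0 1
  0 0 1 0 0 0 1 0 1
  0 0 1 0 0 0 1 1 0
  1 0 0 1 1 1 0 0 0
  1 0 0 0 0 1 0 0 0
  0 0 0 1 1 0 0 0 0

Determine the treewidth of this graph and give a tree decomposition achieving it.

Each bag holds 4 vertices, so the decomposition has width 3, which upper-bounds the treewidth. For the lower bound: the 4 vertex sets {0,1,7}, {5}, {6}, {2,3,4,8} are disjoint, each induces a connected subgraph, and every pair is joined by at least one edge of G. Contracting each set to a single vertex therefore yields K_{4} as a minor, and since treewidth is minor-monotone, tw(G) ≥ tw(K_{4}) = 3. The upper and lower bounds meet at 3, so that is the treewidth.

Treewidth 3.
One optimal decomposition is:
Bags: B1 = {0, 1, 5, 7}  B2 = {0, 1, 5, 6}  B3 = {1, 3, 5, 6}  B4 = {2, 3, 5, 6}  B5 = {2, 3, 4, 6}  B6 = {2, 3, 4, 8}
Tree: B1–B2, B2–B3, B3–B4, B4–B5, B5–B6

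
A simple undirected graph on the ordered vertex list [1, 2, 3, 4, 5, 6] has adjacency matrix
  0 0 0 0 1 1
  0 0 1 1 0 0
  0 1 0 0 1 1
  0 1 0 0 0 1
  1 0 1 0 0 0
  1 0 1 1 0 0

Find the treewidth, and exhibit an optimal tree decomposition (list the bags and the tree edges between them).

Treewidth 2.
One such decomposition:
Bags: B1 = {1, 3, 5}  B2 = {1, 3, 6}  B3 = {2, 3, 6}  B4 = {2, 4, 6}
Tree: B1–B2, B2–B3, B3–B4

The largest bag has 3 vertices, giving width 2; this decomposition certifies tw(G) ≤ 2. For the lower bound, G contains the cycle 5–1–6–3–5, so G is not a forest; only forests have treewidth ≤ 1, hence tw(G) ≥ 2. Combining the bounds, tw(G) = 2.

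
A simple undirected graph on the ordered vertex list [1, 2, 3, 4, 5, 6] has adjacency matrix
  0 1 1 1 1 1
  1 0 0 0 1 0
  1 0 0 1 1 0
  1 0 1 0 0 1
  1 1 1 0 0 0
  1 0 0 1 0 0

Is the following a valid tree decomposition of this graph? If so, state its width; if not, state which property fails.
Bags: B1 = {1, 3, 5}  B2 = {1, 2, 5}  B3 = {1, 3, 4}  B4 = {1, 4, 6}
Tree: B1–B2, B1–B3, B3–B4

Checking the three conditions: (i) the bags cover all of {1, 2, 3, 4, 5, 6}; (ii) for each edge, some bag contains both endpoints; (iii) the bags containing any fixed vertex form a subtree. All hold, so the decomposition is valid with width 3 − 1 = 2.

Yes; width 2.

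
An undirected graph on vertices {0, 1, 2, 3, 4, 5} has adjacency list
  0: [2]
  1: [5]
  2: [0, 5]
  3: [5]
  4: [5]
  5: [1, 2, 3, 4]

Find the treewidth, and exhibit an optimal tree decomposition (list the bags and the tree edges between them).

Each bag holds 2 vertices, so the decomposition has width 1, which upper-bounds the treewidth. Since G has at least one edge (e.g. 2–5), it is not an edgeless graph, so tw(G) ≥ 1. The upper and lower bounds meet at 1, so that is the treewidth.

Treewidth 1.
Bags: B1 = {2, 5}  B2 = {3, 5}  B3 = {0, 2}  B4 = {1, 5}  B5 = {4, 5}
Tree: B1–B2, B1–B3, B1–B4, B2–B5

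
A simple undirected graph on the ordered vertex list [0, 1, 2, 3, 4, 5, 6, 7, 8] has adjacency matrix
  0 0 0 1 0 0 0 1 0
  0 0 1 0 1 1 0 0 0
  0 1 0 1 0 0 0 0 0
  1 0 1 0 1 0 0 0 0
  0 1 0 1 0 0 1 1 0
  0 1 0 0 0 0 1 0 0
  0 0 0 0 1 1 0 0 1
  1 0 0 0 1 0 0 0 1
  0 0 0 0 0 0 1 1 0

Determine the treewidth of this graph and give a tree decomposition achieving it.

Treewidth 3.
Bags: B1 = {1, 5, 6, 8}  B2 = {1, 4, 6, 8}  B3 = {1, 4, 7, 8}  B4 = {1, 2, 4, 7}  B5 = {2, 3, 4, 7}  B6 = {0, 2, 3, 7}
Tree: B1–B2, B2–B3, B3–B4, B4–B5, B5–B6

The largest bag has 4 vertices, giving width 3; this decomposition certifies tw(G) ≤ 3. For the lower bound: the 4 vertex sets {5,6,8}, {1}, {4}, {0,2,3,7} are disjoint, each induces a connected subgraph, and every pair is joined by at least one edge of G. Contracting each set to a single vertex therefore yields K_{4} as a minor, and since treewidth is minor-monotone, tw(G) ≥ tw(K_{4}) = 3. Combining the bounds, tw(G) = 3.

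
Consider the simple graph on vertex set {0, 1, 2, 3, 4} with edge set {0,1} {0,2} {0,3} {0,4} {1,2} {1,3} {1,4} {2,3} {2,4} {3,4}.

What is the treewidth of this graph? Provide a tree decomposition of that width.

Treewidth 4.
One optimal decomposition is:
Bags: B1 = {0, 1, 2, 3, 4}
Tree: (single bag)

With just one bag of size 5, the width is 5 − 1 = 4, so tw(G) ≤ 4. Conversely, {0, 1, 2, 3, 4} is a clique of size 5, and the vertices of any clique must share a bag in every tree decomposition; so some bag has ≥ 5 vertices and tw(G) ≥ 4. The upper and lower bounds meet at 4, so that is the treewidth.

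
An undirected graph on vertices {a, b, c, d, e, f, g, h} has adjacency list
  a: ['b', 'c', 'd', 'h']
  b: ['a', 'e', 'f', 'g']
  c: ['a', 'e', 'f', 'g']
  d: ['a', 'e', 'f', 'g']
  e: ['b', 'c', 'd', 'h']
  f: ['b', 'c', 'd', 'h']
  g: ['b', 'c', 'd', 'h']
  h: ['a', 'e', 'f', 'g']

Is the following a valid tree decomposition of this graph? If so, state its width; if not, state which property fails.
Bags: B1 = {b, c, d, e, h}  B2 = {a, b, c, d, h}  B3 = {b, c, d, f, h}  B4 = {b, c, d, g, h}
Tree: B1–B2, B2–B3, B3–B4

Yes; width 4.

Checking the three conditions: (i) the bags cover all of {a, b, c, d, e, f, g, h}; (ii) for each edge, some bag contains both endpoints; (iii) the bags containing any fixed vertex form a subtree. All hold, so the decomposition is valid with width 5 − 1 = 4.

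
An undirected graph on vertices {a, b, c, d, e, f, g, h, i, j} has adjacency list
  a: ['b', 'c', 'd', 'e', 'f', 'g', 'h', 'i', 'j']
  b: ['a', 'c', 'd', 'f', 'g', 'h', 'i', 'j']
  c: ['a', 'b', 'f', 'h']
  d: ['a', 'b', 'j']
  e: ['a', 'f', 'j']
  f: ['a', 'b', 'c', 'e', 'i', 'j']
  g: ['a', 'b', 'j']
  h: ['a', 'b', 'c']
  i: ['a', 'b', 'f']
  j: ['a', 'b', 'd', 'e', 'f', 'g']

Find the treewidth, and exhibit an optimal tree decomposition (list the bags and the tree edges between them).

Treewidth 3.
One optimal decomposition is:
Bags: B1 = {a, b, f, j}  B2 = {a, b, c, f}  B3 = {a, b, d, j}  B4 = {a, b, g, j}  B5 = {a, b, c, h}  B6 = {a, b, f, i}  B7 = {a, e, f, j}
Tree: B1–B2, B1–B3, B1–B4, B2–B5, B1–B6, B1–B7

The largest bag has 4 vertices, giving width 3; this decomposition certifies tw(G) ≤ 3. For the lower bound, the 4 vertices {a, e, f, j} are pairwise adjacent, and any tree decomposition puts a clique entirely inside one bag — forcing width ≥ 3. Therefore the treewidth is 3.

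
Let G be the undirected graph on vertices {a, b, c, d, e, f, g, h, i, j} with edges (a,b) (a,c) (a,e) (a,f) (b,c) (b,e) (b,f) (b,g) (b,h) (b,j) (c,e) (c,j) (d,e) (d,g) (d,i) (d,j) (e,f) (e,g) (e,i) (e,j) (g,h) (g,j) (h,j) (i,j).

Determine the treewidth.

A width-3 tree decomposition is:
Bags: B1 = {d, e, g, j}  B2 = {b, e, g, j}  B3 = {b, c, e, j}  B4 = {a, b, c, e}  B5 = {b, g, h, j}  B6 = {d, e, i, j}  B7 = {a, b, e, f}
Tree: B1–B2, B2–B3, B3–B4, B2–B5, B1–B6, B4–B7
The largest bag has 4 vertices, giving width 3; this decomposition certifies tw(G) ≤ 3. For the lower bound, the 4 vertices {d, e, g, j} are pairwise adjacent, and any tree decomposition puts a clique entirely inside one bag — forcing width ≥ 3. Combining the bounds, tw(G) = 3.

3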